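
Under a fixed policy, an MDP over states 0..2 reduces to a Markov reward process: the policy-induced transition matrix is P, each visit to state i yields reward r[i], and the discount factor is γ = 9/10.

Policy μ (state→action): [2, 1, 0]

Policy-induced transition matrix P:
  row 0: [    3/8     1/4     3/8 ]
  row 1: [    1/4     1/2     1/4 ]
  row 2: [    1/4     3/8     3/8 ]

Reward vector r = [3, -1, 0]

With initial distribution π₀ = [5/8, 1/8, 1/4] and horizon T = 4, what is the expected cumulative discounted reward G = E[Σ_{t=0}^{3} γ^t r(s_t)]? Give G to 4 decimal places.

t=0: π = [0.6250, 0.1250, 0.2500], E[r] = 1.7500, γ^t·E[r] = 1.750000, running G = 1.750000
t=1: π = [0.3281, 0.3125, 0.3594], E[r] = 0.6719, γ^t·E[r] = 0.604688, running G = 2.354688
t=2: π = [0.2910, 0.3730, 0.3359], E[r] = 0.5000, γ^t·E[r] = 0.405000, running G = 2.759688
t=3: π = [0.2864, 0.3853, 0.3284], E[r] = 0.4739, γ^t·E[r] = 0.345456, running G = 3.105144

G = 3.1051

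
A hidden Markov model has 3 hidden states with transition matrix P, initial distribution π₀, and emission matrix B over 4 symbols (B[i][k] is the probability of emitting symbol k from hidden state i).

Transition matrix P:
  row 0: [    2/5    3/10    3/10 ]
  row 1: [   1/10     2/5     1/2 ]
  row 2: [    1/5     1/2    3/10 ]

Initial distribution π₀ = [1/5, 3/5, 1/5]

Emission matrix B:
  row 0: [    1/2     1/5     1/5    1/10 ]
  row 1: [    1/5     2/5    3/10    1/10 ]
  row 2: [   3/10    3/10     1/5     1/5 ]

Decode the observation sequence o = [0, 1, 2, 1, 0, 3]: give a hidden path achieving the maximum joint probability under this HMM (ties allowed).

t=0: δ = [1.000e-01, 1.200e-01, 6.000e-02]  (obs o_0=0)
t=1: δ = [8.000e-03, 1.920e-02, 1.800e-02]  ψ = [0, 1, 1]  (obs o_1=1)
t=2: δ = [7.200e-04, 2.700e-03, 1.920e-03]  ψ = [2, 2, 1]  (obs o_2=2)
t=3: δ = [7.680e-05, 4.320e-04, 4.050e-04]  ψ = [2, 1, 1]  (obs o_3=1)
t=4: δ = [4.050e-05, 4.050e-05, 6.480e-05]  ψ = [2, 2, 1]  (obs o_4=0)
t=5: δ = [1.620e-06, 3.240e-06, 4.050e-06]  ψ = [0, 2, 1]  (obs o_5=3)
backtrack: best end state = 2; path = [1, 2, 1, 2, 1, 2]

path = [1, 2, 1, 2, 1, 2]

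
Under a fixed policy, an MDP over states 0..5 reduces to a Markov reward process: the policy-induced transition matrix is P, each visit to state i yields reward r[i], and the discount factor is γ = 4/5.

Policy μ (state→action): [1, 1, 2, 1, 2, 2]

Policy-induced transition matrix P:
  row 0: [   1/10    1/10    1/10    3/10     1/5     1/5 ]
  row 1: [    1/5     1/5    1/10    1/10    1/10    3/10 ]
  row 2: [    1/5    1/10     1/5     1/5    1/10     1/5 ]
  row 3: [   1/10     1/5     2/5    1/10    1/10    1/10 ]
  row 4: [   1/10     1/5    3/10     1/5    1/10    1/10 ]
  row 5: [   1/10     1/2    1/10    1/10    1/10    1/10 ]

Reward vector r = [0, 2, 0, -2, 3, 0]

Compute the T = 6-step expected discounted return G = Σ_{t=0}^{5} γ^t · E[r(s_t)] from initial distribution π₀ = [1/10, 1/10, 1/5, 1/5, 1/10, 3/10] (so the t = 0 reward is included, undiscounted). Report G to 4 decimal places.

G = 1.4109

t=0: π = [0.1000, 0.1000, 0.2000, 0.2000, 0.1000, 0.3000], E[r] = 0.1000, γ^t·E[r] = 0.100000, running G = 0.100000
t=1: π = [0.1300, 0.2600, 0.2000, 0.1500, 0.1100, 0.1500], E[r] = 0.5500, γ^t·E[r] = 0.440000, running G = 0.540000
t=2: π = [0.1460, 0.2120, 0.1870, 0.1570, 0.1130, 0.1850], E[r] = 0.4490, γ^t·E[r] = 0.287360, running G = 0.827360
t=3: π = [0.1399, 0.2222, 0.1884, 0.1592, 0.1146, 0.1757], E[r] = 0.4698, γ^t·E[r] = 0.240538, running G = 1.067898
t=4: π = [0.1411, 0.2199, 0.1895, 0.1583, 0.1140, 0.1773], E[r] = 0.4652, γ^t·E[r] = 0.190534, running G = 1.258431
t=5: π = [0.1409, 0.2201, 0.1892, 0.1586, 0.1141, 0.1770], E[r] = 0.4654, γ^t·E[r] = 0.152515, running G = 1.410946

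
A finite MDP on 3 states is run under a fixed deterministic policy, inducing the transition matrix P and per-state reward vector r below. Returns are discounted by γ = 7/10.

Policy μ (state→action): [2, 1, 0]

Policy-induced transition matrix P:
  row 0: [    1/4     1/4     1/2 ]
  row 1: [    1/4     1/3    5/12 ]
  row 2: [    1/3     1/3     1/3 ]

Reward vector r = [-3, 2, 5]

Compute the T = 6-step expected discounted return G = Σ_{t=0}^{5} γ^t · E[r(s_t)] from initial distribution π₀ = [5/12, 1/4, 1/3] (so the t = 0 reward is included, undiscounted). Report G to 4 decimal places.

t=0: π = [0.4167, 0.2500, 0.3333], E[r] = 0.9167, γ^t·E[r] = 0.916667, running G = 0.916667
t=1: π = [0.2778, 0.2986, 0.4236], E[r] = 1.8819, γ^t·E[r] = 1.317361, running G = 2.234028
t=2: π = [0.2853, 0.3102, 0.4045], E[r] = 1.7870, γ^t·E[r] = 0.875648, running G = 3.109676
t=3: π = [0.2837, 0.3096, 0.4067], E[r] = 1.8016, γ^t·E[r] = 0.617966, running G = 3.727642
t=4: π = [0.2839, 0.3097, 0.4064], E[r] = 1.7998, γ^t·E[r] = 0.432125, running G = 4.159767
t=5: π = [0.2839, 0.3097, 0.4065], E[r] = 1.8000, γ^t·E[r] = 0.302531, running G = 4.462298

G = 4.4623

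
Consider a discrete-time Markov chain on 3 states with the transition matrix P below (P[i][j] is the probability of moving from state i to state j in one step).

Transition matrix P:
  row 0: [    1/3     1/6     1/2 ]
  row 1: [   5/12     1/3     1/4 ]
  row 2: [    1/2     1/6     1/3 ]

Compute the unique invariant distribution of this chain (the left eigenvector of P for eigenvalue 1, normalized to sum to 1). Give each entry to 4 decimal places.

π = [0.4143, 0.2000, 0.3857]

Balance equations π_j = Σ_i π_i·P[i][j]:
  π_0 = 1/3·π_0 + 5/12·π_1 + 1/2·π_2
  π_1 = 1/6·π_0 + 1/3·π_1 + 1/6·π_2
  normalize: π_0 + π_1 + π_2 = 1
Solving the linear system gives exactly π = [29/70, 1/5, 27/70].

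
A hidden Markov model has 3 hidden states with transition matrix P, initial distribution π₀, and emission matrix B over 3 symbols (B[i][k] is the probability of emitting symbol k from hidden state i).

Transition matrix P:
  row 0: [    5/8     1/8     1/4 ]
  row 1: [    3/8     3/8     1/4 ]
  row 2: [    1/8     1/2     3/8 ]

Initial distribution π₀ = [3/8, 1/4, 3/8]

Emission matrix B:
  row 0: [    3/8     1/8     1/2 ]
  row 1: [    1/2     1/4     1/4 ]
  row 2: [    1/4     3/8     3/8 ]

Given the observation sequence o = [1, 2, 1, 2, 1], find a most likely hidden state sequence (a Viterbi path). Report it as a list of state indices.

t=0: δ = [4.688e-02, 6.250e-02, 1.406e-01]  (obs o_0=1)
t=1: δ = [1.465e-02, 1.758e-02, 1.978e-02]  ψ = [0, 2, 2]  (obs o_1=2)
t=2: δ = [1.144e-03, 2.472e-03, 2.781e-03]  ψ = [0, 2, 2]  (obs o_2=1)
t=3: δ = [4.635e-04, 3.476e-04, 3.911e-04]  ψ = [1, 2, 2]  (obs o_3=2)
t=4: δ = [3.621e-05, 4.888e-05, 5.499e-05]  ψ = [0, 2, 2]  (obs o_4=1)
backtrack: best end state = 2; path = [2, 2, 2, 2, 2]

path = [2, 2, 2, 2, 2]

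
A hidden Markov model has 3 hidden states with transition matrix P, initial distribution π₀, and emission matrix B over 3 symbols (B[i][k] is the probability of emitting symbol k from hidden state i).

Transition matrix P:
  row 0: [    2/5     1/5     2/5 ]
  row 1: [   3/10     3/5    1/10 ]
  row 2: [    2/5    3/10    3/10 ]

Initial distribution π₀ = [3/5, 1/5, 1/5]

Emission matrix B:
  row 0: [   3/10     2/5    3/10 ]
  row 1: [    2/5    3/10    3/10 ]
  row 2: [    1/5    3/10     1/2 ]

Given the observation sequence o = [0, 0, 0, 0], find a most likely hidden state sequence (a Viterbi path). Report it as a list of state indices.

t=0: δ = [1.800e-01, 8.000e-02, 4.000e-02]  (obs o_0=0)
t=1: δ = [2.160e-02, 1.920e-02, 1.440e-02]  ψ = [0, 1, 0]  (obs o_1=0)
t=2: δ = [2.592e-03, 4.608e-03, 1.728e-03]  ψ = [0, 1, 0]  (obs o_2=0)
t=3: δ = [4.147e-04, 1.106e-03, 2.074e-04]  ψ = [1, 1, 0]  (obs o_3=0)
backtrack: best end state = 1; path = [1, 1, 1, 1]

path = [1, 1, 1, 1]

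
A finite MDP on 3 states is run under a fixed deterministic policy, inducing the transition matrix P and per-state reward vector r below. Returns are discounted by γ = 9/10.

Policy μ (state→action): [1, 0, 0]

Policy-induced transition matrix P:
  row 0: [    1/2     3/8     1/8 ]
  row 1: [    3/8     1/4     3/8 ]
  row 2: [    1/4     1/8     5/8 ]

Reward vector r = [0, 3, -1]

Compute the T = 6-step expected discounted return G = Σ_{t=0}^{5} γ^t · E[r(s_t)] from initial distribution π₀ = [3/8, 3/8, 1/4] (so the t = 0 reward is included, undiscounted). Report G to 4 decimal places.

G = 2.3628

t=0: π = [0.3750, 0.3750, 0.2500], E[r] = 0.8750, γ^t·E[r] = 0.875000, running G = 0.875000
t=1: π = [0.3906, 0.2656, 0.3438], E[r] = 0.4531, γ^t·E[r] = 0.407813, running G = 1.282813
t=2: π = [0.3809, 0.2559, 0.3633], E[r] = 0.4043, γ^t·E[r] = 0.327480, running G = 1.610293
t=3: π = [0.3772, 0.2522, 0.3706], E[r] = 0.3860, γ^t·E[r] = 0.281384, running G = 1.891677
t=4: π = [0.3758, 0.2508, 0.3734], E[r] = 0.3791, γ^t·E[r] = 0.248741, running G = 2.140418
t=5: π = [0.3753, 0.2503, 0.3744], E[r] = 0.3765, γ^t·E[r] = 0.222346, running G = 2.362764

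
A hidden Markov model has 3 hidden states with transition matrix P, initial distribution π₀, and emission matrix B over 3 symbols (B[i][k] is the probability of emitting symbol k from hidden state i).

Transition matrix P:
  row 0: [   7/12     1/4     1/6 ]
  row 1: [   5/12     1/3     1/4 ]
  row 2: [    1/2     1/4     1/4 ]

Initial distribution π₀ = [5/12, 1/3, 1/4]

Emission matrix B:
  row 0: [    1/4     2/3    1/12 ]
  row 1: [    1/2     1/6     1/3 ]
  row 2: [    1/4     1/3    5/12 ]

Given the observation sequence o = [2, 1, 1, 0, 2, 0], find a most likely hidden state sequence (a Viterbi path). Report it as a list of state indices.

path = [2, 0, 0, 1, 1, 1]

t=0: δ = [3.472e-02, 1.111e-01, 1.042e-01]  (obs o_0=2)
t=1: δ = [3.472e-02, 6.173e-03, 9.259e-03]  ψ = [2, 1, 1]  (obs o_1=1)
t=2: δ = [1.350e-02, 1.447e-03, 1.929e-03]  ψ = [0, 0, 0]  (obs o_2=1)
t=3: δ = [1.969e-03, 1.688e-03, 5.626e-04]  ψ = [0, 0, 0]  (obs o_3=0)
t=4: δ = [9.573e-05, 1.875e-04, 1.758e-04]  ψ = [0, 1, 1]  (obs o_4=2)
t=5: δ = [2.198e-05, 3.126e-05, 1.172e-05]  ψ = [2, 1, 1]  (obs o_5=0)
backtrack: best end state = 1; path = [2, 0, 0, 1, 1, 1]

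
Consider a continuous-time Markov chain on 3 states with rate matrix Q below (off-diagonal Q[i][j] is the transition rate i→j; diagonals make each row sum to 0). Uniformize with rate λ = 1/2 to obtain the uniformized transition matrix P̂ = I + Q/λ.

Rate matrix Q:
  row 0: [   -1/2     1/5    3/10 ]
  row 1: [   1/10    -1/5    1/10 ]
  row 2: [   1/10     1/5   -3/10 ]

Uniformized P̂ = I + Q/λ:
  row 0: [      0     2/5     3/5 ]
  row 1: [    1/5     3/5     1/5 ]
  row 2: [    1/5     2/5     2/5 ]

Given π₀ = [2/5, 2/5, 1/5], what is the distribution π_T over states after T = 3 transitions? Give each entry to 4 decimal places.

π = [0.1648, 0.4992, 0.3360]

t=0: π = [0.4000, 0.4000, 0.2000]
t=1: π = [0.1200, 0.4800, 0.4000]
t=2: π = [0.1760, 0.4960, 0.3280]
t=3: π = [0.1648, 0.4992, 0.3360]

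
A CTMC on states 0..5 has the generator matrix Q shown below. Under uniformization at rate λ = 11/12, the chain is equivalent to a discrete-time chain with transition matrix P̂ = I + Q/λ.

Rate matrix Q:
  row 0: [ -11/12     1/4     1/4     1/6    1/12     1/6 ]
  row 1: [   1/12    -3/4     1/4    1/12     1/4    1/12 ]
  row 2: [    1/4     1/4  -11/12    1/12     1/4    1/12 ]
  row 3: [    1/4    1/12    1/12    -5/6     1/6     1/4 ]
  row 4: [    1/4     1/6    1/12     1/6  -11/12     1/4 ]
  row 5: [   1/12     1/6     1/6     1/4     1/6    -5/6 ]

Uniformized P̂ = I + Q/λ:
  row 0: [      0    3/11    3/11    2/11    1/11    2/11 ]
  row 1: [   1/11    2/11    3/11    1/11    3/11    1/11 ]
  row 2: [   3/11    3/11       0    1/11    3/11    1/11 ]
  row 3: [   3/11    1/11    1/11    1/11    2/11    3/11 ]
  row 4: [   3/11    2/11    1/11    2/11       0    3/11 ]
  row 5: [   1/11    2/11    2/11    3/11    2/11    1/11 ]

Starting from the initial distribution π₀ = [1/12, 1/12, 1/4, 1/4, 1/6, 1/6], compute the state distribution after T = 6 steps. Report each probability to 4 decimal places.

t=0: π = [0.0833, 0.0833, 0.2500, 0.2500, 0.1667, 0.1667]
t=1: π = [0.2045, 0.1894, 0.1136, 0.1439, 0.1742, 0.1742]
t=2: π = [0.1508, 0.1977, 0.1680, 0.1570, 0.1591, 0.1674]
t=3: π = [0.1652, 0.1965, 0.1542, 0.1495, 0.1724, 0.1621]
t=4: π = [0.1625, 0.1973, 0.1574, 0.1511, 0.1673, 0.1645]
t=5: π = [0.1627, 0.1972, 0.1570, 0.1508, 0.1689, 0.1636]
t=6: π = [0.1628, 0.1972, 0.1569, 0.1508, 0.1685, 0.1638]

π = [0.1628, 0.1972, 0.1569, 0.1508, 0.1685, 0.1638]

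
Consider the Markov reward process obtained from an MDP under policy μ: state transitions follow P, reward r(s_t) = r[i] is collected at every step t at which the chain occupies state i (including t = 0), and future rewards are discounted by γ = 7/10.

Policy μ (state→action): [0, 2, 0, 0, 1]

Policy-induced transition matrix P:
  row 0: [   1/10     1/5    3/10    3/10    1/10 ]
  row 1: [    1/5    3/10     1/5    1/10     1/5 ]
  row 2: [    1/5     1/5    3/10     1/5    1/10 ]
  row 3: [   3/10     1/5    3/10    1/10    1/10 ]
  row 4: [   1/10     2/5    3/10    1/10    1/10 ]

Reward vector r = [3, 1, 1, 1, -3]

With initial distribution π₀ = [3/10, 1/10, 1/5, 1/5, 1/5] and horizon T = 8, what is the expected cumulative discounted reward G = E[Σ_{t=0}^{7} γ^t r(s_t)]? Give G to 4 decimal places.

G = 2.6896

t=0: π = [0.3000, 0.1000, 0.2000, 0.2000, 0.2000], E[r] = 0.8000, γ^t·E[r] = 0.800000, running G = 0.800000
t=1: π = [0.1700, 0.2500, 0.2900, 0.1800, 0.1100], E[r] = 0.9000, γ^t·E[r] = 0.630000, running G = 1.430000
t=2: π = [0.1900, 0.2470, 0.2750, 0.1630, 0.1250], E[r] = 0.8800, γ^t·E[r] = 0.431200, running G = 1.861200
t=3: π = [0.1848, 0.2497, 0.2753, 0.1655, 0.1247], E[r] = 0.8708, γ^t·E[r] = 0.298684, running G = 2.159884
t=4: π = [0.1856, 0.2499, 0.2750, 0.1645, 0.1250], E[r] = 0.8713, γ^t·E[r] = 0.209204, running G = 2.369088
t=5: π = [0.1854, 0.2500, 0.2750, 0.1646, 0.1250], E[r] = 0.8708, γ^t·E[r] = 0.146359, running G = 2.515447
t=6: π = [0.1854, 0.2500, 0.2750, 0.1646, 0.1250], E[r] = 0.8709, γ^t·E[r] = 0.102455, running G = 2.617902
t=7: π = [0.1854, 0.2500, 0.2750, 0.1646, 0.1250], E[r] = 0.8708, γ^t·E[r] = 0.071717, running G = 2.689619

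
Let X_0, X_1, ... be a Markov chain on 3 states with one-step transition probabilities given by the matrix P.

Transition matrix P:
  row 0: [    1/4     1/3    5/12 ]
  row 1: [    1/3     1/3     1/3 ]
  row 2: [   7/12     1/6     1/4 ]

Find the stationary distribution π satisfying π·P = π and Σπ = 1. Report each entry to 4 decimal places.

Balance equations π_j = Σ_i π_i·P[i][j]:
  π_0 = 1/4·π_0 + 1/3·π_1 + 7/12·π_2
  π_1 = 1/3·π_0 + 1/3·π_1 + 1/6·π_2
  normalize: π_0 + π_1 + π_2 = 1
Solving the linear system gives exactly π = [32/83, 23/83, 28/83].

π = [0.3855, 0.2771, 0.3373]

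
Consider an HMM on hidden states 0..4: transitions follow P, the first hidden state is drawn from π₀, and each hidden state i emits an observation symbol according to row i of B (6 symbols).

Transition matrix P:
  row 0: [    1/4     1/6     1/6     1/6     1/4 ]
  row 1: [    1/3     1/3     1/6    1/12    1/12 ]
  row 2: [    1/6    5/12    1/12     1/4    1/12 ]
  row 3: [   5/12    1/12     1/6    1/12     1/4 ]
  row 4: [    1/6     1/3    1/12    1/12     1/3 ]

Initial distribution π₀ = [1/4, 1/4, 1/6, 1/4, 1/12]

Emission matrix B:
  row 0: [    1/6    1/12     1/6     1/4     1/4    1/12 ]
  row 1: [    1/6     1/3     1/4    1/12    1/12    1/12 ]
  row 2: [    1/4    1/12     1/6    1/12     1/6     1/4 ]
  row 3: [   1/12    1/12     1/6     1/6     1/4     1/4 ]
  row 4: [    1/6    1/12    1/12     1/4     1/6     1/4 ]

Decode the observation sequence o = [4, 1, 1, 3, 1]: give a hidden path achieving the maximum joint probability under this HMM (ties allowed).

path = [2, 1, 1, 0, 1]

t=0: δ = [6.250e-02, 2.083e-02, 2.778e-02, 6.250e-02, 1.389e-02]  (obs o_0=4)
t=1: δ = [2.170e-03, 3.858e-03, 8.681e-04, 8.681e-04, 1.302e-03]  ψ = [3, 2, 0, 0, 0]  (obs o_1=1)
t=2: δ = [1.072e-04, 4.287e-04, 5.358e-05, 3.014e-05, 4.521e-05]  ψ = [1, 1, 1, 0, 0]  (obs o_2=1)
t=3: δ = [3.572e-05, 1.191e-05, 5.954e-06, 5.954e-06, 8.931e-06]  ψ = [1, 1, 1, 1, 1]  (obs o_3=3)
t=4: δ = [7.442e-07, 1.985e-06, 4.961e-07, 4.961e-07, 7.442e-07]  ψ = [0, 0, 0, 0, 0]  (obs o_4=1)
backtrack: best end state = 1; path = [2, 1, 1, 0, 1]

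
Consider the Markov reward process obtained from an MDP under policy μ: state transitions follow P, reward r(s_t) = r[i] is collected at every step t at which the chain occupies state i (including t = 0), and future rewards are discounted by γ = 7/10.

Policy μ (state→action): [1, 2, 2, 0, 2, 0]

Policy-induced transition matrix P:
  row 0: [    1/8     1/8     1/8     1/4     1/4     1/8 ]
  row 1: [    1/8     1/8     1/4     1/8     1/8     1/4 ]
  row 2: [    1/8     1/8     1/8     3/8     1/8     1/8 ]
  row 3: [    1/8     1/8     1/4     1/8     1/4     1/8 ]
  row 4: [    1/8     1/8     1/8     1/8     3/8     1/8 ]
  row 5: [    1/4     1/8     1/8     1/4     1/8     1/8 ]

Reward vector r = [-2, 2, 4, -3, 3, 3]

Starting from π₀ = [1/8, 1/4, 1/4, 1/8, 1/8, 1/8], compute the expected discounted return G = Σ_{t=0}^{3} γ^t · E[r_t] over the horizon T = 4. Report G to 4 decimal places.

t=0: π = [0.1250, 0.2500, 0.2500, 0.1250, 0.1250, 0.1250], E[r] = 1.6250, γ^t·E[r] = 1.625000, running G = 1.625000
t=1: π = [0.1406, 0.1250, 0.1719, 0.2188, 0.1875, 0.1563], E[r] = 1.0313, γ^t·E[r] = 0.721875, running G = 2.346875
t=2: π = [0.1445, 0.1250, 0.1680, 0.2051, 0.2168, 0.1406], E[r] = 1.0898, γ^t·E[r] = 0.534023, running G = 2.880898
t=3: π = [0.1426, 0.1250, 0.1663, 0.2026, 0.2229, 0.1406], E[r] = 1.1125, γ^t·E[r] = 0.381604, running G = 3.262503

G = 3.2625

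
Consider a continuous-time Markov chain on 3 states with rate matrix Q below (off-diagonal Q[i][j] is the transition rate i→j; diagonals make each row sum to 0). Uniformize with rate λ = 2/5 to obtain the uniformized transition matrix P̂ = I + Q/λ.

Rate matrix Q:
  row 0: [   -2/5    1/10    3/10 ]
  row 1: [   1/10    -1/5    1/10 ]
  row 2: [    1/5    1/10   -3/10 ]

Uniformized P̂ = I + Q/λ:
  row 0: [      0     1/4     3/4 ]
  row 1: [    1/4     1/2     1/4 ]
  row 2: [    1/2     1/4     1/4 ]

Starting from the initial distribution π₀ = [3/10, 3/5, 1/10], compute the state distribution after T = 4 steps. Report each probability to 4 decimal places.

t=0: π = [0.3000, 0.6000, 0.1000]
t=1: π = [0.2000, 0.4000, 0.4000]
t=2: π = [0.3000, 0.3500, 0.3500]
t=3: π = [0.2625, 0.3375, 0.4000]
t=4: π = [0.2844, 0.3344, 0.3813]

π = [0.2844, 0.3344, 0.3813]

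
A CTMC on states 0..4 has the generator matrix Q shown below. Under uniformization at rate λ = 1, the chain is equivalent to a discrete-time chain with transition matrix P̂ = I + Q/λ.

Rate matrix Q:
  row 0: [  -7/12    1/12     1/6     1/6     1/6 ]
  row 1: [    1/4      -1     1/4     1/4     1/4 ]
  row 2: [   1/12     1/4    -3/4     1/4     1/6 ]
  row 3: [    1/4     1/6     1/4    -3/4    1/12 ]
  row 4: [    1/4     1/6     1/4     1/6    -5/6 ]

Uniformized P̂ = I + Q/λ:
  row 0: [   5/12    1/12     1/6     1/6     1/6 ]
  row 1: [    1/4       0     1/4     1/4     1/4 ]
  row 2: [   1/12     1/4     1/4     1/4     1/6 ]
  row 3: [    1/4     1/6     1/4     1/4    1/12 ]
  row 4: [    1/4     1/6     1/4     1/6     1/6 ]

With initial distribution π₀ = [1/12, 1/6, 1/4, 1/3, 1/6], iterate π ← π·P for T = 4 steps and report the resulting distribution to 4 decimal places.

π = [0.2538, 0.1411, 0.2290, 0.2156, 0.1605]

t=0: π = [0.0833, 0.1667, 0.2500, 0.3333, 0.1667]
t=1: π = [0.2222, 0.1528, 0.2431, 0.2292, 0.1528]
t=2: π = [0.2465, 0.1429, 0.2315, 0.2188, 0.1603]
t=3: π = [0.2525, 0.1416, 0.2295, 0.2161, 0.1603]
t=4: π = [0.2538, 0.1411, 0.2290, 0.2156, 0.1605]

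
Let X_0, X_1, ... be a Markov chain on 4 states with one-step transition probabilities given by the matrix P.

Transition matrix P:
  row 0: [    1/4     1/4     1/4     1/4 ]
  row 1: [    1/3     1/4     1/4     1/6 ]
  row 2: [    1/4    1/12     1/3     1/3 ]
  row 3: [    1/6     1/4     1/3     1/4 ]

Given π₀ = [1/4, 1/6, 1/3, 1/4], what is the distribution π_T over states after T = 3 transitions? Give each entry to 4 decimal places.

t=0: π = [0.2500, 0.1667, 0.3333, 0.2500]
t=1: π = [0.2431, 0.1944, 0.2986, 0.2639]
t=2: π = [0.2442, 0.2002, 0.2969, 0.2587]
t=3: π = [0.2451, 0.2005, 0.2963, 0.2581]

π = [0.2451, 0.2005, 0.2963, 0.2581]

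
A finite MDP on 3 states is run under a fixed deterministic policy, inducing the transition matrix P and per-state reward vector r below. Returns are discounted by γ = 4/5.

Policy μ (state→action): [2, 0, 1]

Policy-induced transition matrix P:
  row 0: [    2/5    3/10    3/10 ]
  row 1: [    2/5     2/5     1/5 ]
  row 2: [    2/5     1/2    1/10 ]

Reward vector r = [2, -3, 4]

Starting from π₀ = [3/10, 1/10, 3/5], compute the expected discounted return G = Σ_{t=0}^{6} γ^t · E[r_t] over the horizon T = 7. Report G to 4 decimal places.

G = 4.0064

t=0: π = [0.3000, 0.1000, 0.6000], E[r] = 2.7000, γ^t·E[r] = 2.700000, running G = 2.700000
t=1: π = [0.4000, 0.4300, 0.1700], E[r] = 0.1900, γ^t·E[r] = 0.152000, running G = 2.852000
t=2: π = [0.4000, 0.3770, 0.2230], E[r] = 0.5610, γ^t·E[r] = 0.359040, running G = 3.211040
t=3: π = [0.4000, 0.3823, 0.2177], E[r] = 0.5239, γ^t·E[r] = 0.268237, running G = 3.479277
t=4: π = [0.4000, 0.3818, 0.2182], E[r] = 0.5276, γ^t·E[r] = 0.216109, running G = 3.695386
t=5: π = [0.4000, 0.3818, 0.2182], E[r] = 0.5272, γ^t·E[r] = 0.172766, running G = 3.868152
t=6: π = [0.4000, 0.3818, 0.2182], E[r] = 0.5273, γ^t·E[r] = 0.138222, running G = 4.006374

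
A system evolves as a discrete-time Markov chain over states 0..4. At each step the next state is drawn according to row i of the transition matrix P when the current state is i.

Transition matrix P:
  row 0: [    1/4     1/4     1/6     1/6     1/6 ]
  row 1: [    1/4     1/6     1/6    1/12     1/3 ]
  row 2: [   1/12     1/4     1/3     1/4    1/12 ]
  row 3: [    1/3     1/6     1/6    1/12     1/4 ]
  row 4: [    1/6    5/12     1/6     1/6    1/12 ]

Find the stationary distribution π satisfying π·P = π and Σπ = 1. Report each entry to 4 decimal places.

π = [0.2135, 0.2482, 0.2000, 0.1501, 0.1882]

Balance equations π_j = Σ_i π_i·P[i][j]:
  π_0 = 1/4·π_0 + 1/4·π_1 + 1/12·π_2 + 1/3·π_3 + 1/6·π_4
  π_1 = 1/4·π_0 + 1/6·π_1 + 1/4·π_2 + 1/6·π_3 + 5/12·π_4
  π_2 = 1/6·π_0 + 1/6·π_1 + 1/3·π_2 + 1/6·π_3 + 1/6·π_4
  π_3 = 1/6·π_0 + 1/12·π_1 + 1/4·π_2 + 1/12·π_3 + 1/6·π_4
  normalize: π_0 + π_1 + π_2 + π_3 + π_4 = 1
Solving the linear system gives exactly π = [1139/5335, 1324/5335, 1/5, 801/5335, 1004/5335].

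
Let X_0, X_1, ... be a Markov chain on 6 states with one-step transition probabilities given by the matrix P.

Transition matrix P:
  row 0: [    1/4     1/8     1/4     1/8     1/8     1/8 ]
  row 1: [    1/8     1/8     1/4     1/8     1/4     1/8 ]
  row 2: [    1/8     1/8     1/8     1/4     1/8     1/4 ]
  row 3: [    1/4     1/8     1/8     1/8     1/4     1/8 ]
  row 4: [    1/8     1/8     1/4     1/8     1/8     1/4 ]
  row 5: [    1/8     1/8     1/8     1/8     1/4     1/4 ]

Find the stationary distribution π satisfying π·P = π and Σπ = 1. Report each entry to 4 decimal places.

Balance equations π_j = Σ_i π_i·P[i][j]:
  π_0 = 1/4·π_0 + 1/8·π_1 + 1/8·π_2 + 1/4·π_3 + 1/8·π_4 + 1/8·π_5
  π_1 = 1/8·π_0 + 1/8·π_1 + 1/8·π_2 + 1/8·π_3 + 1/8·π_4 + 1/8·π_5
  π_2 = 1/4·π_0 + 1/4·π_1 + 1/8·π_2 + 1/8·π_3 + 1/4·π_4 + 1/8·π_5
  π_3 = 1/8·π_0 + 1/8·π_1 + 1/4·π_2 + 1/8·π_3 + 1/8·π_4 + 1/8·π_5
  π_4 = 1/8·π_0 + 1/4·π_1 + 1/8·π_2 + 1/4·π_3 + 1/8·π_4 + 1/4·π_5
  normalize: π_0 + π_1 + π_2 + π_3 + π_4 + π_5 = 1
Solving the linear system gives exactly π = [5353/32640, 1/8, 751/4080, 4831/32640, 1997/10880, 6377/32640].

π = [0.1640, 0.1250, 0.1841, 0.1480, 0.1835, 0.1954]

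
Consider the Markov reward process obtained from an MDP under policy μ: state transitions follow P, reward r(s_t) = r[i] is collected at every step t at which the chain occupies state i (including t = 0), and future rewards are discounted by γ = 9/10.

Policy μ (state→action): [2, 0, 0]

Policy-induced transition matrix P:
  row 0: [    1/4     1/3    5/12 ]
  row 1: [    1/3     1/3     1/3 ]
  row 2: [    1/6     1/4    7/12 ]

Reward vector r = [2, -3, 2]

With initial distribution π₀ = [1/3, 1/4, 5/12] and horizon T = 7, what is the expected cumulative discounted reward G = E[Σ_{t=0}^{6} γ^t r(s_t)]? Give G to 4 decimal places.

G = 2.9601

t=0: π = [0.3333, 0.2500, 0.4167], E[r] = 0.7500, γ^t·E[r] = 0.750000, running G = 0.750000
t=1: π = [0.2361, 0.2986, 0.4653], E[r] = 0.5069, γ^t·E[r] = 0.456250, running G = 1.206250
t=2: π = [0.2361, 0.2946, 0.4693], E[r] = 0.5272, γ^t·E[r] = 0.427031, running G = 1.633281
t=3: π = [0.2354, 0.2942, 0.4703], E[r] = 0.5289, γ^t·E[r] = 0.385559, running G = 2.018840
t=4: π = [0.2353, 0.2941, 0.4705], E[r] = 0.5293, γ^t·E[r] = 0.347280, running G = 2.366119
t=5: π = [0.2353, 0.2941, 0.4706], E[r] = 0.5294, γ^t·E[r] = 0.312600, running G = 2.678720
t=6: π = [0.2353, 0.2941, 0.4706], E[r] = 0.5294, γ^t·E[r] = 0.281349, running G = 2.960068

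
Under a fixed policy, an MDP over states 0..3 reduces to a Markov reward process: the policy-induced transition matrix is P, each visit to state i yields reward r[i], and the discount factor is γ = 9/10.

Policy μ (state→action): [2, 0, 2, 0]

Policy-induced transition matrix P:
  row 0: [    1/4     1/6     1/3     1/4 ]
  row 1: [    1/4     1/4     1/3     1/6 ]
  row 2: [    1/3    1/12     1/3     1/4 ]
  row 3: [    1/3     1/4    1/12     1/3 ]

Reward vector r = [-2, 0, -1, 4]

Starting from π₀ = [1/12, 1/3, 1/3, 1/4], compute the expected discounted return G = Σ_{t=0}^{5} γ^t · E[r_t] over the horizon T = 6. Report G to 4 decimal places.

t=0: π = [0.0833, 0.3333, 0.3333, 0.2500], E[r] = 0.5000, γ^t·E[r] = 0.500000, running G = 0.500000
t=1: π = [0.2986, 0.1875, 0.2708, 0.2431], E[r] = 0.1042, γ^t·E[r] = 0.093750, running G = 0.593750
t=2: π = [0.2928, 0.1800, 0.2726, 0.2546], E[r] = 0.1603, γ^t·E[r] = 0.129844, running G = 0.723594
t=3: π = [0.2939, 0.1802, 0.2697, 0.2562], E[r] = 0.1673, γ^t·E[r] = 0.121992, running G = 0.845586
t=4: π = [0.2938, 0.1806, 0.2693, 0.2563], E[r] = 0.1684, γ^t·E[r] = 0.110502, running G = 0.956088
t=5: π = [0.2938, 0.1806, 0.2692, 0.2563], E[r] = 0.1684, γ^t·E[r] = 0.099443, running G = 1.055531

G = 1.0555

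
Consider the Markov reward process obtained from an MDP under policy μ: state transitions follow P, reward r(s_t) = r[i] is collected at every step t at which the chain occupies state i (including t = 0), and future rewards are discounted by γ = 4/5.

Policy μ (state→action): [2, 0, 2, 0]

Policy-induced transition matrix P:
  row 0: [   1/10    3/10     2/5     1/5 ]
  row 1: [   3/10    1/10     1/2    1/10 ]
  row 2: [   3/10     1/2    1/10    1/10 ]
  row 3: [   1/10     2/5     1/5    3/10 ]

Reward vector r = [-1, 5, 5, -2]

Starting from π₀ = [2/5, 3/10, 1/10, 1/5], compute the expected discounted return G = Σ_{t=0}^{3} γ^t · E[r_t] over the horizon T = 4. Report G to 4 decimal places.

t=0: π = [0.4000, 0.3000, 0.1000, 0.2000], E[r] = 1.2000, γ^t·E[r] = 1.200000, running G = 1.200000
t=1: π = [0.1800, 0.2800, 0.3600, 0.1800], E[r] = 2.6600, γ^t·E[r] = 2.128000, running G = 3.328000
t=2: π = [0.2280, 0.3340, 0.2840, 0.1540], E[r] = 2.5540, γ^t·E[r] = 1.634560, running G = 4.962560
t=3: π = [0.2236, 0.3054, 0.3174, 0.1536], E[r] = 2.5832, γ^t·E[r] = 1.322598, running G = 6.285158

G = 6.2852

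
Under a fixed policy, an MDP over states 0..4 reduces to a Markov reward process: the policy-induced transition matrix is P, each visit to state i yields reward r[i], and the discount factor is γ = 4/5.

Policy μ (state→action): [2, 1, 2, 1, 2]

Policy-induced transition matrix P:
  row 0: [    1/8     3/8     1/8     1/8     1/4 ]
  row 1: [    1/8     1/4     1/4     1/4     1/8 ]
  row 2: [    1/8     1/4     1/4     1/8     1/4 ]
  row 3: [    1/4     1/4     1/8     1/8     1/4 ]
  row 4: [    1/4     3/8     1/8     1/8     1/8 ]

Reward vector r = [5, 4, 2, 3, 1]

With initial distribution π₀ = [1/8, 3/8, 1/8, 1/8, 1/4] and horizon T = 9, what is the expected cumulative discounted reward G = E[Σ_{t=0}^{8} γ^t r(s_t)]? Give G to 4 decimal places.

G = 13.2432

t=0: π = [0.1250, 0.3750, 0.1250, 0.1250, 0.2500], E[r] = 3.0000, γ^t·E[r] = 3.000000, running G = 3.000000
t=1: π = [0.1719, 0.2969, 0.1875, 0.1719, 0.1719], E[r] = 3.1094, γ^t·E[r] = 2.487500, running G = 5.487500
t=2: π = [0.1680, 0.2930, 0.1855, 0.1621, 0.1914], E[r] = 3.0605, γ^t·E[r] = 1.958750, running G = 7.446250
t=3: π = [0.1692, 0.2949, 0.1848, 0.1616, 0.1895], E[r] = 3.0696, γ^t·E[r] = 1.571625, running G = 9.017875
t=4: π = [0.1689, 0.2948, 0.1850, 0.1619, 0.1895], E[r] = 3.0687, γ^t·E[r] = 1.256950, running G = 10.274825
t=5: π = [0.1689, 0.2948, 0.1850, 0.1619, 0.1895], E[r] = 3.0687, γ^t·E[r] = 1.005558, running G = 11.280383
t=6: π = [0.1689, 0.2948, 0.1850, 0.1618, 0.1895], E[r] = 3.0687, γ^t·E[r] = 0.804447, running G = 12.084829
t=7: π = [0.1689, 0.2948, 0.1850, 0.1618, 0.1895], E[r] = 3.0687, γ^t·E[r] = 0.643558, running G = 12.728387
t=8: π = [0.1689, 0.2948, 0.1850, 0.1618, 0.1895], E[r] = 3.0687, γ^t·E[r] = 0.514846, running G = 13.243233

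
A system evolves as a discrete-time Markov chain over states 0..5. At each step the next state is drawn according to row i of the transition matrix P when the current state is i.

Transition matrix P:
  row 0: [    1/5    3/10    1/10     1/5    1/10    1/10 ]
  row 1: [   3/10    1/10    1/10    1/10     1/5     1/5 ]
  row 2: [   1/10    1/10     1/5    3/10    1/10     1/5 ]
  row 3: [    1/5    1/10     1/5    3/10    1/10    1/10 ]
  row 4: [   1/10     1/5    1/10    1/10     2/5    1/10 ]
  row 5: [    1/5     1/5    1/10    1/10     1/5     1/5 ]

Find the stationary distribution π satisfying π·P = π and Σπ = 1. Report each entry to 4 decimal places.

Balance equations π_j = Σ_i π_i·P[i][j]:
  π_0 = 1/5·π_0 + 3/10·π_1 + 1/10·π_2 + 1/5·π_3 + 1/10·π_4 + 1/5·π_5
  π_1 = 3/10·π_0 + 1/10·π_1 + 1/10·π_2 + 1/10·π_3 + 1/5·π_4 + 1/5·π_5
  π_2 = 1/10·π_0 + 1/10·π_1 + 1/5·π_2 + 1/5·π_3 + 1/10·π_4 + 1/10·π_5
  π_3 = 1/5·π_0 + 1/10·π_1 + 3/10·π_2 + 3/10·π_3 + 1/10·π_4 + 1/10·π_5
  π_4 = 1/10·π_0 + 1/5·π_1 + 1/10·π_2 + 1/10·π_3 + 2/5·π_4 + 1/5·π_5
  normalize: π_0 + π_1 + π_2 + π_3 + π_4 + π_5 = 1
Solving the linear system gives exactly π = [1396/7541, 1284/7541, 1979/15082, 2729/15082, 2833/15082, 2181/15082].

π = [0.1851, 0.1703, 0.1312, 0.1809, 0.1878, 0.1446]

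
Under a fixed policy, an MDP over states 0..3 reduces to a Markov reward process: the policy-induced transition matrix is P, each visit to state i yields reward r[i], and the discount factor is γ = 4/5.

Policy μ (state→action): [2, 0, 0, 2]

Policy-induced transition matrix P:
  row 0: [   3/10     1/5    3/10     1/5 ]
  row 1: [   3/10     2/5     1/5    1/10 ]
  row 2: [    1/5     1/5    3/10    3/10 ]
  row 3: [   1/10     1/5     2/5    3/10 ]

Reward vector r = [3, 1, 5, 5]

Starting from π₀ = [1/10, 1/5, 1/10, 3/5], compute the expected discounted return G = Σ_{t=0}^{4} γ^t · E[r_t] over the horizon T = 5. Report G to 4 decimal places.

G = 12.5239

t=0: π = [0.1000, 0.2000, 0.1000, 0.6000], E[r] = 4.0000, γ^t·E[r] = 4.000000, running G = 4.000000
t=1: π = [0.1700, 0.2400, 0.3400, 0.2500], E[r] = 3.7000, γ^t·E[r] = 2.960000, running G = 6.960000
t=2: π = [0.2160, 0.2480, 0.3010, 0.2350], E[r] = 3.5760, γ^t·E[r] = 2.288640, running G = 9.248640
t=3: π = [0.2229, 0.2496, 0.2987, 0.2288], E[r] = 3.5558, γ^t·E[r] = 1.820570, running G = 11.069210
t=4: π = [0.2244, 0.2499, 0.2979, 0.2278], E[r] = 3.5516, γ^t·E[r] = 1.454727, running G = 12.523937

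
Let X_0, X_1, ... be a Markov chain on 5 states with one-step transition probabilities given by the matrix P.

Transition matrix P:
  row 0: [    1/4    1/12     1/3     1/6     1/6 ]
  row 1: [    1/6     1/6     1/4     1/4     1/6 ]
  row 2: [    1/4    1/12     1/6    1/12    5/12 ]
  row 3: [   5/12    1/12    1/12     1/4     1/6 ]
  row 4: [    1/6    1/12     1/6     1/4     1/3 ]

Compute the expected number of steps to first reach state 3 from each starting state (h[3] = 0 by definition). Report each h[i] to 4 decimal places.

First-step conditioning: h[3] = 0; for i ≠ 3, h[i] = 1 + Σ_k P[i][k]·h[k].
  h[0] = 1 + 1/4·h[0] + 1/12·h[1] + 1/3·h[2] + 1/6·h[4]
  h[1] = 1 + 1/6·h[0] + 1/6·h[1] + 1/4·h[2] + 1/6·h[4]
  h[2] = 1 + 1/4·h[0] + 1/12·h[1] + 1/6·h[2] + 5/12·h[4]
  h[4] = 1 + 1/6·h[0] + 1/12·h[1] + 1/6·h[2] + 1/3·h[4]
Solving the 4×4 linear system over states ≠ 3 gives exactly h = [19272/3409, 17436/3409, 20196/3409, 0, 17160/3409] (h[3] = 0 is the target).

h = [5.6533, 5.1147, 5.9243, 0.0000, 5.0337]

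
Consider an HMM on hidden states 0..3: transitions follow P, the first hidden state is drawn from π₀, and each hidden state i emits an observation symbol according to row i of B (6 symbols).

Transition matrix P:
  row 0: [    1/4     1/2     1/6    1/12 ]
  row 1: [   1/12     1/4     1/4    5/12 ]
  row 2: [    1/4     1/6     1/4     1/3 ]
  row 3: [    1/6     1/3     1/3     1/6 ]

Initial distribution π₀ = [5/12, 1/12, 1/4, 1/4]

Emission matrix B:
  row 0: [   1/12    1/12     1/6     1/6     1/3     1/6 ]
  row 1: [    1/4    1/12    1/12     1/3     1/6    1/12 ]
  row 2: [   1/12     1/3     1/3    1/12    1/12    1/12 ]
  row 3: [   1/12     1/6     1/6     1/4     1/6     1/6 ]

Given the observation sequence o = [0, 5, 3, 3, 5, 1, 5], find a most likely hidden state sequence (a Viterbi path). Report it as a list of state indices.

t=0: δ = [3.472e-02, 2.083e-02, 2.083e-02, 2.083e-02]  (obs o_0=0)
t=1: δ = [1.447e-03, 1.447e-03, 5.787e-04, 1.447e-03]  ψ = [0, 0, 3, 1]  (obs o_1=5)
t=2: δ = [6.028e-05, 2.411e-04, 4.019e-05, 1.507e-04]  ψ = [0, 0, 3, 1]  (obs o_2=3)
t=3: δ = [4.186e-06, 2.009e-05, 5.023e-06, 2.512e-05]  ψ = [3, 1, 1, 1]  (obs o_3=3)
t=4: δ = [6.977e-07, 6.977e-07, 6.977e-07, 1.395e-06]  ψ = [3, 3, 3, 1]  (obs o_4=5)
t=5: δ = [1.938e-08, 3.876e-08, 1.550e-07, 4.845e-08]  ψ = [3, 3, 3, 1]  (obs o_5=1)
t=6: δ = [6.460e-09, 2.153e-09, 3.230e-09, 8.614e-09]  ψ = [2, 2, 2, 2]  (obs o_6=5)
backtrack: best end state = 3; path = [0, 0, 1, 1, 3, 2, 3]

path = [0, 0, 1, 1, 3, 2, 3]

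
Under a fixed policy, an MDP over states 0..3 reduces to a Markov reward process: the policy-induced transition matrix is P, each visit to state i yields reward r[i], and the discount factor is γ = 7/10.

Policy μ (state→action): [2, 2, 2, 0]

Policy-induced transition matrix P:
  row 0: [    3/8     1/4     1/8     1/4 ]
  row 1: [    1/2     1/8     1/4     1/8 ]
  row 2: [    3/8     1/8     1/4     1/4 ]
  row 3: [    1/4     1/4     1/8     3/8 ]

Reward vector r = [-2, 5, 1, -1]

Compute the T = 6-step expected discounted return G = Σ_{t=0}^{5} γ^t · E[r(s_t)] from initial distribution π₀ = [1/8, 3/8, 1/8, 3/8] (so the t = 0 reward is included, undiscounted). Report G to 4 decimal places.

t=0: π = [0.1250, 0.3750, 0.1250, 0.3750], E[r] = 1.3750, γ^t·E[r] = 1.375000, running G = 1.375000
t=1: π = [0.3750, 0.1875, 0.1875, 0.2500], E[r] = 0.1250, γ^t·E[r] = 0.087500, running G = 1.462500
t=2: π = [0.3672, 0.2031, 0.1719, 0.2578], E[r] = 0.1953, γ^t·E[r] = 0.095703, running G = 1.558203
t=3: π = [0.3682, 0.2031, 0.1719, 0.2568], E[r] = 0.1943, γ^t·E[r] = 0.066657, running G = 1.624860
t=4: π = [0.3683, 0.2031, 0.1719, 0.2567], E[r] = 0.1942, γ^t·E[r] = 0.046631, running G = 1.671491
t=5: π = [0.3683, 0.2031, 0.1719, 0.2567], E[r] = 0.1942, γ^t·E[r] = 0.032639, running G = 1.704130

G = 1.7041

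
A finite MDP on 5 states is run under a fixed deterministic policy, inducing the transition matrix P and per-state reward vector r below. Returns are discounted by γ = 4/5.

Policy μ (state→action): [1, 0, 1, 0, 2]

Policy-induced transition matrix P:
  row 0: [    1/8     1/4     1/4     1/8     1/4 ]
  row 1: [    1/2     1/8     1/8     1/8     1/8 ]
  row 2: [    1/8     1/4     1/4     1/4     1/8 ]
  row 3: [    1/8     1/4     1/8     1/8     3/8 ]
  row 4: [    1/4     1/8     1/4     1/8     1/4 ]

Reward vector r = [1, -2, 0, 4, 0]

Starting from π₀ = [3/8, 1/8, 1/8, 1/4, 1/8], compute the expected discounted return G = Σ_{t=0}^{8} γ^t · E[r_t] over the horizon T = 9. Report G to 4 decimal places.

t=0: π = [0.3750, 0.1250, 0.1250, 0.2500, 0.1250], E[r] = 1.1250, γ^t·E[r] = 1.125000, running G = 1.125000
t=1: π = [0.1875, 0.2188, 0.2031, 0.1406, 0.2500], E[r] = 0.3125, γ^t·E[r] = 0.250000, running G = 1.375000
t=2: π = [0.2383, 0.1914, 0.2051, 0.1504, 0.2148], E[r] = 0.4570, γ^t·E[r] = 0.292500, running G = 1.667500
t=3: π = [0.2236, 0.1992, 0.2073, 0.1506, 0.2192], E[r] = 0.4277, γ^t·E[r] = 0.219000, running G = 1.886500
t=4: π = [0.2271, 0.1977, 0.2063, 0.1509, 0.2180], E[r] = 0.4354, γ^t·E[r] = 0.178325, running G = 2.064825
t=5: π = [0.2264, 0.1980, 0.2064, 0.1508, 0.2184], E[r] = 0.4334, γ^t·E[r] = 0.142033, running G = 2.206858
t=6: π = [0.2266, 0.1979, 0.2064, 0.1508, 0.2183], E[r] = 0.4339, γ^t·E[r] = 0.113737, running G = 2.320595
t=7: π = [0.2265, 0.1980, 0.2064, 0.1508, 0.2183], E[r] = 0.4338, γ^t·E[r] = 0.090969, running G = 2.411564
t=8: π = [0.2265, 0.1980, 0.2064, 0.1508, 0.2183], E[r] = 0.4338, γ^t·E[r] = 0.072779, running G = 2.484344

G = 2.4843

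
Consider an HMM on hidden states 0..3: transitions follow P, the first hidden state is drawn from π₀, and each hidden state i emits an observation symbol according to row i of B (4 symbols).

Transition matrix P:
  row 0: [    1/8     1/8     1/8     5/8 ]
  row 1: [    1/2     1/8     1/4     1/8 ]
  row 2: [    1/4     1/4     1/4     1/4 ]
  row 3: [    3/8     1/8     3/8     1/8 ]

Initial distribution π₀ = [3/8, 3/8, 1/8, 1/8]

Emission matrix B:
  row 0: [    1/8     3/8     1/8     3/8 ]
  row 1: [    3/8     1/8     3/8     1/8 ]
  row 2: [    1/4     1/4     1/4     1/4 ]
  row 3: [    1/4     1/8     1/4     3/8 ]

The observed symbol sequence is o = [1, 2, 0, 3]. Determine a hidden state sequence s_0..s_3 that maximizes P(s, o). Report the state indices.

t=0: δ = [1.406e-01, 4.688e-02, 3.125e-02, 1.562e-02]  (obs o_0=1)
t=1: δ = [2.930e-03, 6.592e-03, 4.395e-03, 2.197e-02]  ψ = [1, 0, 0, 0]  (obs o_1=2)
t=2: δ = [1.030e-03, 1.030e-03, 2.060e-03, 6.866e-04]  ψ = [3, 3, 3, 3]  (obs o_2=0)
t=3: δ = [1.931e-04, 6.437e-05, 1.287e-04, 2.414e-04]  ψ = [1, 2, 2, 0]  (obs o_3=3)
backtrack: best end state = 3; path = [0, 3, 0, 3]

path = [0, 3, 0, 3]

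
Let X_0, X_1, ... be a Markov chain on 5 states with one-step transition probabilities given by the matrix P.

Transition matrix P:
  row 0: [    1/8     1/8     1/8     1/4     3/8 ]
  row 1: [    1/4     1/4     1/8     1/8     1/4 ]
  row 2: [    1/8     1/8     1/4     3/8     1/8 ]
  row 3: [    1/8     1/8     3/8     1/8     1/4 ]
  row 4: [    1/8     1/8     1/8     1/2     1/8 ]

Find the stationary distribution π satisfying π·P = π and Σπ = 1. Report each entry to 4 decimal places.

Balance equations π_j = Σ_i π_i·P[i][j]:
  π_0 = 1/8·π_0 + 1/4·π_1 + 1/8·π_2 + 1/8·π_3 + 1/8·π_4
  π_1 = 1/8·π_0 + 1/4·π_1 + 1/8·π_2 + 1/8·π_3 + 1/8·π_4
  π_2 = 1/8·π_0 + 1/8·π_1 + 1/4·π_2 + 3/8·π_3 + 1/8·π_4
  π_3 = 1/4·π_0 + 1/8·π_1 + 3/8·π_2 + 1/8·π_3 + 1/2·π_4
  normalize: π_0 + π_1 + π_2 + π_3 + π_4 = 1
Solving the linear system gives exactly π = [1/7, 1/7, 123/553, 22/79, 118/553].

π = [0.1429, 0.1429, 0.2224, 0.2785, 0.2134]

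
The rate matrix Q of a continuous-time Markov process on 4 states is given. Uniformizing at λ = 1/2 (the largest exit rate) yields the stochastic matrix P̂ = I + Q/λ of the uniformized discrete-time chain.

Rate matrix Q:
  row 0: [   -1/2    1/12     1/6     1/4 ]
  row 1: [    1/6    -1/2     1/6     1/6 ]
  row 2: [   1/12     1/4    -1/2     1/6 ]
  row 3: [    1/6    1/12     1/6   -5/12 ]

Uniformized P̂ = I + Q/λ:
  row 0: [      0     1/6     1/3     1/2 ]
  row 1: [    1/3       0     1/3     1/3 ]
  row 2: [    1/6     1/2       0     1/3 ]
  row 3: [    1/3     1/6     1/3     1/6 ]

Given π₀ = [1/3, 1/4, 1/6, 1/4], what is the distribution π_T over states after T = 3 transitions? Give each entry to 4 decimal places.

t=0: π = [0.3333, 0.2500, 0.1667, 0.2500]
t=1: π = [0.1944, 0.1806, 0.2778, 0.3472]
t=2: π = [0.2222, 0.2292, 0.2407, 0.3079]
t=3: π = [0.2191, 0.2087, 0.2531, 0.3191]

π = [0.2191, 0.2087, 0.2531, 0.3191]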